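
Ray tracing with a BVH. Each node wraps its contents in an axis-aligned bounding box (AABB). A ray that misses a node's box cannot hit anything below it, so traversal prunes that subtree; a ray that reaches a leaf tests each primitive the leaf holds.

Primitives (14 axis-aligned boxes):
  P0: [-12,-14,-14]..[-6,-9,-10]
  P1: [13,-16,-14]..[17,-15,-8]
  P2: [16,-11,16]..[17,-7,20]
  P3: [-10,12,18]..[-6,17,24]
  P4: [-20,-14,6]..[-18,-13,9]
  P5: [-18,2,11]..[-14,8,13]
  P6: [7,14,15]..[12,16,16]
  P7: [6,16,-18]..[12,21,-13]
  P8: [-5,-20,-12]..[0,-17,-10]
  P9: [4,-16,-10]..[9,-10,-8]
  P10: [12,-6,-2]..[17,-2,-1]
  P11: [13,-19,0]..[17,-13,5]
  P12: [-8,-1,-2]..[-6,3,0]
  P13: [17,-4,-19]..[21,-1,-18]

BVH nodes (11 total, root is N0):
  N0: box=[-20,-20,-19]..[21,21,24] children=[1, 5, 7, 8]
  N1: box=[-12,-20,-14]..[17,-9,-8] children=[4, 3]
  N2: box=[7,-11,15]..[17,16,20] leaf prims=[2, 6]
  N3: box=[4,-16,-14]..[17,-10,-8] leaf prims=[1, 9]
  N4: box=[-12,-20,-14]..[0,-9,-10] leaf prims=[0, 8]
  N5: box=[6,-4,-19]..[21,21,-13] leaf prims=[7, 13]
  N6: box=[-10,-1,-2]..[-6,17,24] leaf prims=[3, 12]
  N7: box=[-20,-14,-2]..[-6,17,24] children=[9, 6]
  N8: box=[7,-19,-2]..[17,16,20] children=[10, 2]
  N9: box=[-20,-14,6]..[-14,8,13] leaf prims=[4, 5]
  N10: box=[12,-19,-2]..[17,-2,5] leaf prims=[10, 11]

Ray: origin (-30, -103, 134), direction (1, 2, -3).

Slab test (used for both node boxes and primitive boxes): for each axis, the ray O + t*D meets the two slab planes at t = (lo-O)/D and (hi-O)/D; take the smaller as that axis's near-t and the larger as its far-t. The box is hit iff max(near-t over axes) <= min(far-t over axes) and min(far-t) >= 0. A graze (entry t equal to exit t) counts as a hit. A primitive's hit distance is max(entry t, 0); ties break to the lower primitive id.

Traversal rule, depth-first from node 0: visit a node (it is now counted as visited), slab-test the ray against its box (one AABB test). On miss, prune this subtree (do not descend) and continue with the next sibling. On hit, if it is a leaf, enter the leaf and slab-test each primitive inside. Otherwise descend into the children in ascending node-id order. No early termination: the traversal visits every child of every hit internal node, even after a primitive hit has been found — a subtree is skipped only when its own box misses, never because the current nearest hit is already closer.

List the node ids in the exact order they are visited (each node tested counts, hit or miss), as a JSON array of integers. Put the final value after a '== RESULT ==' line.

Walk:
N0 x:[10,51] y:[83/2,62] z:[110/3,51] -> hit [83/2,51], descend [1, 5, 7, 8]
  N1 x:[18,47] y:[83/2,47] z:[142/3,148/3] -> miss, prune
  N5 x:[36,51] y:[99/2,62] z:[49,51] -> hit [99/2,51] leaf, test {P7(miss), P13@t=152/3}
  N7 x:[10,24] y:[89/2,60] z:[110/3,136/3] -> miss, prune
  N8 x:[37,47] y:[42,119/2] z:[38,136/3] -> hit [42,136/3], descend [2, 10]
    N2 x:[37,47] y:[46,119/2] z:[38,119/3] -> miss, prune
    N10 x:[42,47] y:[42,101/2] z:[43,136/3] -> hit [43,136/3] leaf, test {P10(miss), P11@t=43}

order=[0, 1, 5, 7, 8, 2, 10]  |boxes|=7  |leaves|=2  hit=P11

== RESULT ==
[0, 1, 5, 7, 8, 2, 10]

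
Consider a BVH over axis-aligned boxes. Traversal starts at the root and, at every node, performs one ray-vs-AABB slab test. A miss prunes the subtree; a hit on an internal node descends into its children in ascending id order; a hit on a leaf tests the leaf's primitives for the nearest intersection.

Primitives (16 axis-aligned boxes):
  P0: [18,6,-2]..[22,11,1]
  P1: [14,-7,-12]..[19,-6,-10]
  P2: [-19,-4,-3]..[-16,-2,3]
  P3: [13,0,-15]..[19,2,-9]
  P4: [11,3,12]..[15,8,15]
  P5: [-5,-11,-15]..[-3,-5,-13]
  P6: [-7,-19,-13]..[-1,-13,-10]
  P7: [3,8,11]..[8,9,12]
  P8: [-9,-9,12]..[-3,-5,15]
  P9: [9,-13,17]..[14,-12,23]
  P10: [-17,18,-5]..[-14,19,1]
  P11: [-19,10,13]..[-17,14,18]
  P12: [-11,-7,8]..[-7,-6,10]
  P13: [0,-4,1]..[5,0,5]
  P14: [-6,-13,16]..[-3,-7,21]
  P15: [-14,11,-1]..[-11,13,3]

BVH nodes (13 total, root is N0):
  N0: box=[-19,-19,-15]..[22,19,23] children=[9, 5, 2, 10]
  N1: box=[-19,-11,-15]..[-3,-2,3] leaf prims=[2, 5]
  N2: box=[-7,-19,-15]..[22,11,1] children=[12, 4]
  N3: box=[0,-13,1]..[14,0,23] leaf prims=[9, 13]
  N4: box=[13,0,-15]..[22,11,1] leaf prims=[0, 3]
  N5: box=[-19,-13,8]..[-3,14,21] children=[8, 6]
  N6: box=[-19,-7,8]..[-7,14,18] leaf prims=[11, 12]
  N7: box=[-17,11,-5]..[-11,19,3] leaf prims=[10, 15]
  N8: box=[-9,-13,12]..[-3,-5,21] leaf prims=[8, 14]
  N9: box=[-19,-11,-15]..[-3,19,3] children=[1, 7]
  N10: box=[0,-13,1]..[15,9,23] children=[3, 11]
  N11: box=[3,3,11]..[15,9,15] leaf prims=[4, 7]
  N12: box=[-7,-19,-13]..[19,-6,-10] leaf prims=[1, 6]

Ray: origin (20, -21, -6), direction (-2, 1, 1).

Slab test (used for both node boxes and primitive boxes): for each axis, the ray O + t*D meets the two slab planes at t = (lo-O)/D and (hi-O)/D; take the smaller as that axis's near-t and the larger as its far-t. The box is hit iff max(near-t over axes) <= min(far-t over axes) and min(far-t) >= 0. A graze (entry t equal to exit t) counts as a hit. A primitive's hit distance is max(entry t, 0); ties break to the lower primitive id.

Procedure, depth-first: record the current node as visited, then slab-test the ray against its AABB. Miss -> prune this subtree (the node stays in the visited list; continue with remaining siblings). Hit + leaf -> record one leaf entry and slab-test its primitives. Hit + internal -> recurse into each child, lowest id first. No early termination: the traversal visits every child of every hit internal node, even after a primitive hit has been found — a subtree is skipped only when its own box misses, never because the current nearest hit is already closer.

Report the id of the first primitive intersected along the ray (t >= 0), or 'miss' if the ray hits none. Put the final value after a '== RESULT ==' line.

Walk:
N0 x:[-1,39/2] y:[2,40] z:[-9,29] -> hit [2,39/2], descend [2, 5, 9, 10]
  N2 x:[-1,27/2] y:[2,32] z:[-9,7] -> hit [2,7], descend [4, 12]
    N4 x:[-1,7/2] y:[21,32] z:[-9,7] -> miss, prune
    N12 x:[1/2,27/2] y:[2,15] z:[-7,-4] -> miss, prune
  N5 x:[23/2,39/2] y:[8,35] z:[14,27] -> hit [14,39/2], descend [6, 8]
    N6 x:[27/2,39/2] y:[14,35] z:[14,24] -> hit [14,39/2] leaf, test {P11(miss), P12@t=14}
    N8 x:[23/2,29/2] y:[8,16] z:[18,27] -> miss, prune
  N9 x:[23/2,39/2] y:[10,40] z:[-9,9] -> miss, prune
  N10 x:[5/2,10] y:[8,30] z:[7,29] -> hit [8,10], descend [3, 11]
    N3 x:[3,10] y:[8,21] z:[7,29] -> hit [8,10] leaf, test {P9(miss), P13(miss)}
    N11 x:[5/2,17/2] y:[24,30] z:[17,21] -> miss, prune

Summary -> nodes [0, 2, 4, 12, 5, 6, 8, 9, 10, 3, 11]; box-tests=11; leaf-entries=2; first=P12

== RESULT ==
12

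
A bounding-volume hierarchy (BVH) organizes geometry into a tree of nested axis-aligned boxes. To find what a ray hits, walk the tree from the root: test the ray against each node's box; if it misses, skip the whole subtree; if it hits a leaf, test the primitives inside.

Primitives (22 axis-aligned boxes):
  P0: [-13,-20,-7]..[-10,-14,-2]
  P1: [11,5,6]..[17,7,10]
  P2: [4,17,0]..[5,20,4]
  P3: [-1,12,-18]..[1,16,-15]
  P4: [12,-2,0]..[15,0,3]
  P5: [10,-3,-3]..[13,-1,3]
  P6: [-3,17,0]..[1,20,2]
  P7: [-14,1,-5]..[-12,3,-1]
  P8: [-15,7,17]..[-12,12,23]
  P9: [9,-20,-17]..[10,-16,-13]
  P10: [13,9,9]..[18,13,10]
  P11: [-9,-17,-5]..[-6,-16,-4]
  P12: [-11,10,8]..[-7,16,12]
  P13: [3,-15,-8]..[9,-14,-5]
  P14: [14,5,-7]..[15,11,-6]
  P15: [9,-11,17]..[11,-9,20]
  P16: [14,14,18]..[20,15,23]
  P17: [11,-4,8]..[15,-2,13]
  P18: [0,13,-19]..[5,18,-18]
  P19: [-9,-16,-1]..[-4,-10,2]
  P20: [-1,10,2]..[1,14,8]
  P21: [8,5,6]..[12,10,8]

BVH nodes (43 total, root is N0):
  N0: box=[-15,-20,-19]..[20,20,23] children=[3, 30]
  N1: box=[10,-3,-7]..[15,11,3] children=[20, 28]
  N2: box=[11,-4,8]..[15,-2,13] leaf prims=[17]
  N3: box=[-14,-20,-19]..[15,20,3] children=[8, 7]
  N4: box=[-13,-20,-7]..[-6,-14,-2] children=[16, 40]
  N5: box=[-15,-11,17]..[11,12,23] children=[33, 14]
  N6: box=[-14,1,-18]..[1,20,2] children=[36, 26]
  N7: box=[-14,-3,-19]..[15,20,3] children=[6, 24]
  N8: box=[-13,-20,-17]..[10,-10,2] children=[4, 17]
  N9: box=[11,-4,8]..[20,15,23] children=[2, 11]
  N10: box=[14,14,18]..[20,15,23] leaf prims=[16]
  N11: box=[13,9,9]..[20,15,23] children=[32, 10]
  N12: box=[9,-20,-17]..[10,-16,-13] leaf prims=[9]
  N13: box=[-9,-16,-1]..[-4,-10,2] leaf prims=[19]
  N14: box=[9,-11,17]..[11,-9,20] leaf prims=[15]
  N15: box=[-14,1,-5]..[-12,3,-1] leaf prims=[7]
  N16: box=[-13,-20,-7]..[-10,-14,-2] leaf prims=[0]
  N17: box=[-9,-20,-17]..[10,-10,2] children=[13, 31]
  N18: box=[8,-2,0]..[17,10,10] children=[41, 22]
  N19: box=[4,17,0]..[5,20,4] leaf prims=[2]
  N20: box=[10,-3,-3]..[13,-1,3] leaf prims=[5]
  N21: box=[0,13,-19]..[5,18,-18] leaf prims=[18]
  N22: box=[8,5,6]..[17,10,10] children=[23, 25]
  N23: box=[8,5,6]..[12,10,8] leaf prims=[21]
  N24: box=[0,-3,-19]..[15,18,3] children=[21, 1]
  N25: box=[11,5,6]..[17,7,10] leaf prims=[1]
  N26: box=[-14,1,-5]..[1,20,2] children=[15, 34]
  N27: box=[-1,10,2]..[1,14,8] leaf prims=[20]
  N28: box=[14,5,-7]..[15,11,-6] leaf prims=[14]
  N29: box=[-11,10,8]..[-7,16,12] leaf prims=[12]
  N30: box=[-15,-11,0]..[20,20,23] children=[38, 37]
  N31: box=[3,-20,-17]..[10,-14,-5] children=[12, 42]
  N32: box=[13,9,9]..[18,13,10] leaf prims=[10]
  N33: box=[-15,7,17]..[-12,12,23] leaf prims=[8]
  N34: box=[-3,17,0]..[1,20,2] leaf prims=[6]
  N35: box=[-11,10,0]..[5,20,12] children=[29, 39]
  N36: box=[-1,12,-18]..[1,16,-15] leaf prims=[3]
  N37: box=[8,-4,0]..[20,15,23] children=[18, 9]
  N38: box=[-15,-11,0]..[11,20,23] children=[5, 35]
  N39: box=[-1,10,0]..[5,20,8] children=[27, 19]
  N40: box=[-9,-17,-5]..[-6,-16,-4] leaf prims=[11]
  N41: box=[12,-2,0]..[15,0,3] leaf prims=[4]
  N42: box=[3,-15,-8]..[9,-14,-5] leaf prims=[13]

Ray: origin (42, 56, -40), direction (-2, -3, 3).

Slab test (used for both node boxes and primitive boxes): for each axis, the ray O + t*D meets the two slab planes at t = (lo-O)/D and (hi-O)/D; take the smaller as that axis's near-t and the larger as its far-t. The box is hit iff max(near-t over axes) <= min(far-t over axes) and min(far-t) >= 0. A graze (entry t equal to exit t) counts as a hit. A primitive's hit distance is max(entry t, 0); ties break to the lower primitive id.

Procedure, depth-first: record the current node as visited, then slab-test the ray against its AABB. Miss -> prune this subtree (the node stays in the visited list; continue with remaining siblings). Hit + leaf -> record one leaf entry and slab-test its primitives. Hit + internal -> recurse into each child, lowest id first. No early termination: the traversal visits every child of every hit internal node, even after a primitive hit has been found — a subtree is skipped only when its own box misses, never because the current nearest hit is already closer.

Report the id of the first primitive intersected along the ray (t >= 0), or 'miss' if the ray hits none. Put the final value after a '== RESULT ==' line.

Trace the traversal:
N0 x:[11,57/2] y:[12,76/3] z:[7,21] -> hit [12,21], descend [3, 30]
  N3 x:[27/2,28] y:[12,76/3] z:[7,43/3] -> hit [27/2,43/3], descend [7, 8]
    N7 x:[27/2,28] y:[12,59/3] z:[7,43/3] -> hit [27/2,43/3], descend [6, 24]
      N6 x:[41/2,28] y:[12,55/3] z:[22/3,14] -> miss, prune
      N24 x:[27/2,21] y:[38/3,59/3] z:[7,43/3] -> hit [27/2,43/3], descend [1, 21]
        N1 x:[27/2,16] y:[15,59/3] z:[11,43/3] -> miss, prune
        N21 x:[37/2,21] y:[38/3,43/3] z:[7,22/3] -> miss, prune
    N8 x:[16,55/2] y:[22,76/3] z:[23/3,14] -> miss, prune
  N30 x:[11,57/2] y:[12,67/3] z:[40/3,21] -> hit [40/3,21], descend [37, 38]
    N37 x:[11,17] y:[41/3,20] z:[40/3,21] -> hit [41/3,17], descend [9, 18]
      N9 x:[11,31/2] y:[41/3,20] z:[16,21] -> miss, prune
      N18 x:[25/2,17] y:[46/3,58/3] z:[40/3,50/3] -> hit [46/3,50/3], descend [22, 41]
        N22 x:[25/2,17] y:[46/3,17] z:[46/3,50/3] -> hit [46/3,50/3], descend [23, 25]
          N23 x:[15,17] y:[46/3,17] z:[46/3,16] -> hit [46/3,16] leaf, test {P21@t=46/3}
          N25 x:[25/2,31/2] y:[49/3,17] z:[46/3,50/3] -> miss, prune
        N41 x:[27/2,15] y:[56/3,58/3] z:[40/3,43/3] -> miss, prune
    N38 x:[31/2,57/2] y:[12,67/3] z:[40/3,21] -> hit [31/2,21], descend [5, 35]
      N5 x:[31/2,57/2] y:[44/3,67/3] z:[19,21] -> hit [19,21], descend [14, 33]
        N14 x:[31/2,33/2] y:[65/3,67/3] z:[19,20] -> miss, prune
        N33 x:[27,57/2] y:[44/3,49/3] z:[19,21] -> miss, prune
      N35 x:[37/2,53/2] y:[12,46/3] z:[40/3,52/3] -> miss, prune

order=[0, 3, 7, 6, 24, 1, 21, 8, 30, 37, 9, 18, 22, 23, 25, 41, 38, 5, 14, 33, 35]  |boxes|=21  |leaves|=1  hit=P21

== RESULT ==
21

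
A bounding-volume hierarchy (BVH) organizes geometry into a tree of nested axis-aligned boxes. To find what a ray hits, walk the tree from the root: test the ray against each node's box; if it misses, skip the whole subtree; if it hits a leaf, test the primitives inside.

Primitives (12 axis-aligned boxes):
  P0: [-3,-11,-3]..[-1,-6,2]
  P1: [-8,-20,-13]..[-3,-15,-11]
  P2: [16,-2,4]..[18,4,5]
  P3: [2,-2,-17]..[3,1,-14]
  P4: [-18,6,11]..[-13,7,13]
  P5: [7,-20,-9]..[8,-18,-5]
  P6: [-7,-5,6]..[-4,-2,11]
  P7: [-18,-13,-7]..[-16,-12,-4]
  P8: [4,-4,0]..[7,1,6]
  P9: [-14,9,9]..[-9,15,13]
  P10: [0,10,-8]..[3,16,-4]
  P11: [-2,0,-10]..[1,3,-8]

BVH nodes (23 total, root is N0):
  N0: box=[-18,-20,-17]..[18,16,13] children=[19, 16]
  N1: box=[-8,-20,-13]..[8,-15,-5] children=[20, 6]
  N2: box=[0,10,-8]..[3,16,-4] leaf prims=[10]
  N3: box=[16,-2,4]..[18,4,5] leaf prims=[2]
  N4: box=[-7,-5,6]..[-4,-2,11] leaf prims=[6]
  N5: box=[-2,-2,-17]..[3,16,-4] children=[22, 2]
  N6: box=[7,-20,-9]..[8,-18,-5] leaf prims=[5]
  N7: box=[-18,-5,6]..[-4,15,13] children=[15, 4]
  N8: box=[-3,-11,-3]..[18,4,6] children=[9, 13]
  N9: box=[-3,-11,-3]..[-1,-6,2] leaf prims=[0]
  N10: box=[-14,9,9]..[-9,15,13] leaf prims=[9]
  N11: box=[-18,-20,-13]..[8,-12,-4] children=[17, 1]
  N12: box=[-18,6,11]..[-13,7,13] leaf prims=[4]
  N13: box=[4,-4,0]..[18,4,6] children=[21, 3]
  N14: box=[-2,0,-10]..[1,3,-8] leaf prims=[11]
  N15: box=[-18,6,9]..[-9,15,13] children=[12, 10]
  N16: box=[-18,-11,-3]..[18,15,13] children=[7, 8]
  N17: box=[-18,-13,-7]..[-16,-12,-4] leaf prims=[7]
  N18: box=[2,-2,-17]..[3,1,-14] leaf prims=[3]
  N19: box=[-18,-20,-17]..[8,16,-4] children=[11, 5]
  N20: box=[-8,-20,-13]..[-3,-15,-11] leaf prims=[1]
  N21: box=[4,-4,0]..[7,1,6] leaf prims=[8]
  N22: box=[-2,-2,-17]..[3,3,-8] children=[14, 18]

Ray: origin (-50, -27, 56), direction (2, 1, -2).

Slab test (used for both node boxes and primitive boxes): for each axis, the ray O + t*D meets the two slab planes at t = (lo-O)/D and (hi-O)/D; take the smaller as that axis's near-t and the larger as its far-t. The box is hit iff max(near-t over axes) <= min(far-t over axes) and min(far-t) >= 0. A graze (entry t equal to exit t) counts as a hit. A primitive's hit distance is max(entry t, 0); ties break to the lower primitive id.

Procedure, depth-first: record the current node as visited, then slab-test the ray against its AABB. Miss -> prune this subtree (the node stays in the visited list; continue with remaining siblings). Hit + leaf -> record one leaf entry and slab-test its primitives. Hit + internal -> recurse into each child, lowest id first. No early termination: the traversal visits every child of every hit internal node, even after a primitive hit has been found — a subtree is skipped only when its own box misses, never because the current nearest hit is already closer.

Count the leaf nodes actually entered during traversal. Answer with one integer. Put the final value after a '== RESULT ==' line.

Walk:
N0 x:[16,34] y:[7,43] z:[43/2,73/2] -> hit [43/2,34], descend [16, 19]
  N16 x:[16,34] y:[16,42] z:[43/2,59/2] -> hit [43/2,59/2], descend [7, 8]
    N7 x:[16,23] y:[22,42] z:[43/2,25] -> hit [22,23], descend [4, 15]
      N4 x:[43/2,23] y:[22,25] z:[45/2,25] -> hit [45/2,23] leaf, test {P6@t=45/2}
      N15 x:[16,41/2] y:[33,42] z:[43/2,47/2] -> miss, prune
    N8 x:[47/2,34] y:[16,31] z:[25,59/2] -> hit [25,59/2], descend [9, 13]
      N9 x:[47/2,49/2] y:[16,21] z:[27,59/2] -> miss, prune
      N13 x:[27,34] y:[23,31] z:[25,28] -> hit [27,28], descend [3, 21]
        N3 x:[33,34] y:[25,31] z:[51/2,26] -> miss, prune
        N21 x:[27,57/2] y:[23,28] z:[25,28] -> hit [27,28] leaf, test {P8@t=27}
  N19 x:[16,29] y:[7,43] z:[30,73/2] -> miss, prune

11 AABB tests over nodes [0, 16, 7, 4, 15, 8, 9, 13, 3, 21, 19]; 2 leaves entered; closest P6.

== RESULT ==
2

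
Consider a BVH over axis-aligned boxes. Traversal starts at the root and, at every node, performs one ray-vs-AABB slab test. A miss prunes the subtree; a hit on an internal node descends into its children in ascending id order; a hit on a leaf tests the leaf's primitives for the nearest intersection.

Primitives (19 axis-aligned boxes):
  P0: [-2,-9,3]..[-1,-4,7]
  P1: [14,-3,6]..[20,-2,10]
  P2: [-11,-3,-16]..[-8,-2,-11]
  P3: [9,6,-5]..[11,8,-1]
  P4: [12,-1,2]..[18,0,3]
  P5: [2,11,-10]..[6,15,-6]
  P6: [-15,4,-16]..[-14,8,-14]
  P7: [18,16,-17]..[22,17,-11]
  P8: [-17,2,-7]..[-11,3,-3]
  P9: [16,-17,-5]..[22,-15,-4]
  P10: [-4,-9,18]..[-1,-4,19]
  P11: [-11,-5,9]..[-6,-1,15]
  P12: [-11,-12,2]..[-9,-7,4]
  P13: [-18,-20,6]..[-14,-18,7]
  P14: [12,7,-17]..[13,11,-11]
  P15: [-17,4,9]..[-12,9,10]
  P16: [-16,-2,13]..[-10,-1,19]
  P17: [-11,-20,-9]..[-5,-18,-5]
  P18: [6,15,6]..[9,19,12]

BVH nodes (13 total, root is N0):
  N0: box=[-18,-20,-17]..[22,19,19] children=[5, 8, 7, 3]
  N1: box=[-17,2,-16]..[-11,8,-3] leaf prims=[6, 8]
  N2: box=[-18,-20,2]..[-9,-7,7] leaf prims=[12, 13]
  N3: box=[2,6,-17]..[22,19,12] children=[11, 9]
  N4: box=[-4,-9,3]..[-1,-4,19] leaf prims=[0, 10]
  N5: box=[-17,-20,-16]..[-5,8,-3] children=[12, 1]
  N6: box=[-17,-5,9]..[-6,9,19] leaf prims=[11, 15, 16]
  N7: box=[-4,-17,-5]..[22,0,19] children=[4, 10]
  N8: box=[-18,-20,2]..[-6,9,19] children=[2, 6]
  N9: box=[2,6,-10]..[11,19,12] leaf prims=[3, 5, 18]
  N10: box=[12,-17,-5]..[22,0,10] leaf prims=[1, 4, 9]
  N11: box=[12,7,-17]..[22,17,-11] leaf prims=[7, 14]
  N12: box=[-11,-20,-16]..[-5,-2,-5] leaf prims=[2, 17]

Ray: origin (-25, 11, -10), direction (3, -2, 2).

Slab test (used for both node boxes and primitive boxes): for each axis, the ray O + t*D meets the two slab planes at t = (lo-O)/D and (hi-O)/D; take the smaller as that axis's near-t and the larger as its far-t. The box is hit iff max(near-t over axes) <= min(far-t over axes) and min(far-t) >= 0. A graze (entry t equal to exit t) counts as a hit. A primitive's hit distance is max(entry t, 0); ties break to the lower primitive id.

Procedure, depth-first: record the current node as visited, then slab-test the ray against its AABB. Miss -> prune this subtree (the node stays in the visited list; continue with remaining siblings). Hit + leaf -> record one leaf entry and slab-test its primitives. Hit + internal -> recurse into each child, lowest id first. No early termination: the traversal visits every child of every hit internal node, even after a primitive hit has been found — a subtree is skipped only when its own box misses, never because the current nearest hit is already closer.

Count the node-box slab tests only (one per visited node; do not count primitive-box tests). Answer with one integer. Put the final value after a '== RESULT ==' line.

Walk:
N0 x:[7/3,47/3] y:[-4,31/2] z:[-7/2,29/2] -> hit [7/3,29/2], descend [3, 5, 7, 8]
  N3 x:[9,47/3] y:[-4,5/2] z:[-7/2,11] -> miss, prune
  N5 x:[8/3,20/3] y:[3/2,31/2] z:[-3,7/2] -> hit [8/3,7/2], descend [1, 12]
    N1 x:[8/3,14/3] y:[3/2,9/2] z:[-3,7/2] -> hit [8/3,7/2] leaf, test {P6(miss), P8(miss)}
    N12 x:[14/3,20/3] y:[13/2,31/2] z:[-3,5/2] -> miss, prune
  N7 x:[7,47/3] y:[11/2,14] z:[5/2,29/2] -> hit [7,14], descend [4, 10]
    N4 x:[7,8] y:[15/2,10] z:[13/2,29/2] -> hit [15/2,8] leaf, test {P0@t=23/3, P10(miss)}
    N10 x:[37/3,47/3] y:[11/2,14] z:[5/2,10] -> miss, prune
  N8 x:[7/3,19/3] y:[1,31/2] z:[6,29/2] -> hit [6,19/3], descend [2, 6]
    N2 x:[7/3,16/3] y:[9,31/2] z:[6,17/2] -> miss, prune
    N6 x:[8/3,19/3] y:[1,8] z:[19/2,29/2] -> miss, prune

11 AABB tests over nodes [0, 3, 5, 1, 12, 7, 4, 10, 8, 2, 6]; 2 leaves entered; closest P0.

== RESULT ==
11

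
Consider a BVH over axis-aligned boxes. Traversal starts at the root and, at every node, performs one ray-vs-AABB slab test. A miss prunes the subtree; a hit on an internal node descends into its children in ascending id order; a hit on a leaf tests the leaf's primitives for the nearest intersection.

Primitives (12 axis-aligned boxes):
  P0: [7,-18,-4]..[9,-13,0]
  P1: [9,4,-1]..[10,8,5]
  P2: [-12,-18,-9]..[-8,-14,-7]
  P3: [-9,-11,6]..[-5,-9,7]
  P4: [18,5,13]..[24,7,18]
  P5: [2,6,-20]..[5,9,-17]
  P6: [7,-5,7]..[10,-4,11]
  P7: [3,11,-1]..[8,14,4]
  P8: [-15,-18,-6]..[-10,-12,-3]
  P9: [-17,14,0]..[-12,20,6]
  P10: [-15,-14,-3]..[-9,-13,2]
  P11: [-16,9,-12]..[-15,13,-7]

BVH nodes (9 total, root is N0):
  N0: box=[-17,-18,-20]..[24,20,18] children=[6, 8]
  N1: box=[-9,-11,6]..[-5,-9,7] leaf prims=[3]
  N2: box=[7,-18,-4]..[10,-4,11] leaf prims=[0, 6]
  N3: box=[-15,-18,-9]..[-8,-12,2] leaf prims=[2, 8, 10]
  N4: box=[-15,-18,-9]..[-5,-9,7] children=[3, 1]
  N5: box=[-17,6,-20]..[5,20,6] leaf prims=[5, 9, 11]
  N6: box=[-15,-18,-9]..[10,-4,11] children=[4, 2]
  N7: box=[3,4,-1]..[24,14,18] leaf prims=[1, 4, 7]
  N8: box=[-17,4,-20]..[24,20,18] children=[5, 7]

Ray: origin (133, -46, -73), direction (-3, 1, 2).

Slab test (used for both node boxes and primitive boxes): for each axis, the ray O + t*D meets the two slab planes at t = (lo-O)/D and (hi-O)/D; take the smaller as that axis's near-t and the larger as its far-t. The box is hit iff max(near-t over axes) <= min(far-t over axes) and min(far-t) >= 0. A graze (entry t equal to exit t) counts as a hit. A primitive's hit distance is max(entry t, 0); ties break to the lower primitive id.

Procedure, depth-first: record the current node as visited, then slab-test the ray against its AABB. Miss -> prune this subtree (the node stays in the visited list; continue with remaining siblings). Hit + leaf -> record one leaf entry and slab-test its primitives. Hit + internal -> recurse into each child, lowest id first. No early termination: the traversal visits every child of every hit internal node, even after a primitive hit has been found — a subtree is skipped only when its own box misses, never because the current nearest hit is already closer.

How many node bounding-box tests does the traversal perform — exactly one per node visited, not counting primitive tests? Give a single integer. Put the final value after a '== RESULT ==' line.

Walk:
N0 x:[109/3,50] y:[28,66] z:[53/2,91/2] -> hit [109/3,91/2], descend [6, 8]
  N6 x:[41,148/3] y:[28,42] z:[32,42] -> hit [41,42], descend [2, 4]
    N2 x:[41,42] y:[28,42] z:[69/2,42] -> hit [41,42] leaf, test {P0(miss), P6@t=41}
    N4 x:[46,148/3] y:[28,37] z:[32,40] -> miss, prune
  N8 x:[109/3,50] y:[50,66] z:[53/2,91/2] -> miss, prune

Visited [0, 6, 2, 4, 8]. Tests: 5 box, 1 leaf. Nearest: P6.

== RESULT ==
5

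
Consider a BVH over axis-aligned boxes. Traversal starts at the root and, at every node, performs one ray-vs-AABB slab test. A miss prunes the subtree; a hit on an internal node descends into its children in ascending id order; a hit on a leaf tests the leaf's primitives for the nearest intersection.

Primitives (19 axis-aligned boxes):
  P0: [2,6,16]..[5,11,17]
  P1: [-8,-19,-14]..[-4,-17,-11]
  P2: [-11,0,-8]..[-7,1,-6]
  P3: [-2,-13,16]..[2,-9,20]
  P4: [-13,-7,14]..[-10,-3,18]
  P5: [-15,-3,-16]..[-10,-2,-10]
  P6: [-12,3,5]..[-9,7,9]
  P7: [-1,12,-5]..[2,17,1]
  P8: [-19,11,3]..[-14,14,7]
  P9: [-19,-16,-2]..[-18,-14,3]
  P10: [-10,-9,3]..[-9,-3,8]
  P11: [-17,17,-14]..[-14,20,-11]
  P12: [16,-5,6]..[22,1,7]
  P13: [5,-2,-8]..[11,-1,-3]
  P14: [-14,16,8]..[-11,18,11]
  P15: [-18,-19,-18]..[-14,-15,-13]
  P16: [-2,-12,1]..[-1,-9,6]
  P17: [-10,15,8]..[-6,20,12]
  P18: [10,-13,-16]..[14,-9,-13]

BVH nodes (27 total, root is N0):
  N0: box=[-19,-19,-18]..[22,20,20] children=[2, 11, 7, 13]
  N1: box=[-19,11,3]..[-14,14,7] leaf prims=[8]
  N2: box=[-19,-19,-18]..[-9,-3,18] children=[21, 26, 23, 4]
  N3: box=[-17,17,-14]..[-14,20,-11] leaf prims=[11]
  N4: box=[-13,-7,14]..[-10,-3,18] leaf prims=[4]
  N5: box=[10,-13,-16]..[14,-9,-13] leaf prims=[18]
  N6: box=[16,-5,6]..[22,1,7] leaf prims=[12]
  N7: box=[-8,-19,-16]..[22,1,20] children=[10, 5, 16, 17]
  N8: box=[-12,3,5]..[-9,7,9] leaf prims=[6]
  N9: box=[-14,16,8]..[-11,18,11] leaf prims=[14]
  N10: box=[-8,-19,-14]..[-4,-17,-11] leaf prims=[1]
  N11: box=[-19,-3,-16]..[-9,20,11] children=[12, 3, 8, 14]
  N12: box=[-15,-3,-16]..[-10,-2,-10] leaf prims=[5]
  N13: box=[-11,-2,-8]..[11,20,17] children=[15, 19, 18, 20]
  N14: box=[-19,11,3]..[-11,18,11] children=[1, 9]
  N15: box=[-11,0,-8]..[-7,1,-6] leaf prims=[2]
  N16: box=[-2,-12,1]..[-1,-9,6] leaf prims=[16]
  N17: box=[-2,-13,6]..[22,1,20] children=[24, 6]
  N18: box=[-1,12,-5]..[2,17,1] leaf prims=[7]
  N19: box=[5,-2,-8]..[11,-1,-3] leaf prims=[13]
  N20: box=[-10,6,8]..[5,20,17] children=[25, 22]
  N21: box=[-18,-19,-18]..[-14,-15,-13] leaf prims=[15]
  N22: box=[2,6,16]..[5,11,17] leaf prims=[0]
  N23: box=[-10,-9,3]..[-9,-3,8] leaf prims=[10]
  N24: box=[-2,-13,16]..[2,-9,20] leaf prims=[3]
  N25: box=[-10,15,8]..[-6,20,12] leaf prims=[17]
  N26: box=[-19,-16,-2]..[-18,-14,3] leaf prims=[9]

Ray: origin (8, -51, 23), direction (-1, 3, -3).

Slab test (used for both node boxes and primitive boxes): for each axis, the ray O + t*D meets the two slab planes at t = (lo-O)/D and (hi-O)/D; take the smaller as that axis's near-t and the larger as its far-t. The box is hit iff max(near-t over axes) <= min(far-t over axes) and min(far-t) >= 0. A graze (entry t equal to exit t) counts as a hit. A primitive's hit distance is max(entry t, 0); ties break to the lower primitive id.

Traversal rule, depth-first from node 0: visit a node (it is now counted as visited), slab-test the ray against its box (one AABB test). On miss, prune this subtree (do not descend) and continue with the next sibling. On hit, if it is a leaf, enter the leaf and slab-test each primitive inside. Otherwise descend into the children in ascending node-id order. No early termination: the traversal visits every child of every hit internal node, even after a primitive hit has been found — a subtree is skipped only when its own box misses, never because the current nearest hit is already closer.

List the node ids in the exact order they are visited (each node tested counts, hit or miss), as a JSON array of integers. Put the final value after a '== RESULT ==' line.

Traverse from the root:
N0 x:[-14,27] y:[32/3,71/3] z:[1,41/3] -> hit [32/3,41/3], descend [2, 7, 11, 13]
  N2 x:[17,27] y:[32/3,16] z:[5/3,41/3] -> miss, prune
  N7 x:[-14,16] y:[32/3,52/3] z:[1,13] -> hit [32/3,13], descend [5, 10, 16, 17]
    N5 x:[-6,-2] y:[38/3,14] z:[12,13] -> miss, prune
    N10 x:[12,16] y:[32/3,34/3] z:[34/3,37/3] -> miss, prune
    N16 x:[9,10] y:[13,14] z:[17/3,22/3] -> miss, prune
    N17 x:[-14,10] y:[38/3,52/3] z:[1,17/3] -> miss, prune
  N11 x:[17,27] y:[16,71/3] z:[4,13] -> miss, prune
  N13 x:[-3,19] y:[49/3,71/3] z:[2,31/3] -> miss, prune

Visited [0, 2, 7, 5, 10, 16, 17, 11, 13]. Tests: 9 box, 0 leaf. Nearest: miss.

== RESULT ==
[0, 2, 7, 5, 10, 16, 17, 11, 13]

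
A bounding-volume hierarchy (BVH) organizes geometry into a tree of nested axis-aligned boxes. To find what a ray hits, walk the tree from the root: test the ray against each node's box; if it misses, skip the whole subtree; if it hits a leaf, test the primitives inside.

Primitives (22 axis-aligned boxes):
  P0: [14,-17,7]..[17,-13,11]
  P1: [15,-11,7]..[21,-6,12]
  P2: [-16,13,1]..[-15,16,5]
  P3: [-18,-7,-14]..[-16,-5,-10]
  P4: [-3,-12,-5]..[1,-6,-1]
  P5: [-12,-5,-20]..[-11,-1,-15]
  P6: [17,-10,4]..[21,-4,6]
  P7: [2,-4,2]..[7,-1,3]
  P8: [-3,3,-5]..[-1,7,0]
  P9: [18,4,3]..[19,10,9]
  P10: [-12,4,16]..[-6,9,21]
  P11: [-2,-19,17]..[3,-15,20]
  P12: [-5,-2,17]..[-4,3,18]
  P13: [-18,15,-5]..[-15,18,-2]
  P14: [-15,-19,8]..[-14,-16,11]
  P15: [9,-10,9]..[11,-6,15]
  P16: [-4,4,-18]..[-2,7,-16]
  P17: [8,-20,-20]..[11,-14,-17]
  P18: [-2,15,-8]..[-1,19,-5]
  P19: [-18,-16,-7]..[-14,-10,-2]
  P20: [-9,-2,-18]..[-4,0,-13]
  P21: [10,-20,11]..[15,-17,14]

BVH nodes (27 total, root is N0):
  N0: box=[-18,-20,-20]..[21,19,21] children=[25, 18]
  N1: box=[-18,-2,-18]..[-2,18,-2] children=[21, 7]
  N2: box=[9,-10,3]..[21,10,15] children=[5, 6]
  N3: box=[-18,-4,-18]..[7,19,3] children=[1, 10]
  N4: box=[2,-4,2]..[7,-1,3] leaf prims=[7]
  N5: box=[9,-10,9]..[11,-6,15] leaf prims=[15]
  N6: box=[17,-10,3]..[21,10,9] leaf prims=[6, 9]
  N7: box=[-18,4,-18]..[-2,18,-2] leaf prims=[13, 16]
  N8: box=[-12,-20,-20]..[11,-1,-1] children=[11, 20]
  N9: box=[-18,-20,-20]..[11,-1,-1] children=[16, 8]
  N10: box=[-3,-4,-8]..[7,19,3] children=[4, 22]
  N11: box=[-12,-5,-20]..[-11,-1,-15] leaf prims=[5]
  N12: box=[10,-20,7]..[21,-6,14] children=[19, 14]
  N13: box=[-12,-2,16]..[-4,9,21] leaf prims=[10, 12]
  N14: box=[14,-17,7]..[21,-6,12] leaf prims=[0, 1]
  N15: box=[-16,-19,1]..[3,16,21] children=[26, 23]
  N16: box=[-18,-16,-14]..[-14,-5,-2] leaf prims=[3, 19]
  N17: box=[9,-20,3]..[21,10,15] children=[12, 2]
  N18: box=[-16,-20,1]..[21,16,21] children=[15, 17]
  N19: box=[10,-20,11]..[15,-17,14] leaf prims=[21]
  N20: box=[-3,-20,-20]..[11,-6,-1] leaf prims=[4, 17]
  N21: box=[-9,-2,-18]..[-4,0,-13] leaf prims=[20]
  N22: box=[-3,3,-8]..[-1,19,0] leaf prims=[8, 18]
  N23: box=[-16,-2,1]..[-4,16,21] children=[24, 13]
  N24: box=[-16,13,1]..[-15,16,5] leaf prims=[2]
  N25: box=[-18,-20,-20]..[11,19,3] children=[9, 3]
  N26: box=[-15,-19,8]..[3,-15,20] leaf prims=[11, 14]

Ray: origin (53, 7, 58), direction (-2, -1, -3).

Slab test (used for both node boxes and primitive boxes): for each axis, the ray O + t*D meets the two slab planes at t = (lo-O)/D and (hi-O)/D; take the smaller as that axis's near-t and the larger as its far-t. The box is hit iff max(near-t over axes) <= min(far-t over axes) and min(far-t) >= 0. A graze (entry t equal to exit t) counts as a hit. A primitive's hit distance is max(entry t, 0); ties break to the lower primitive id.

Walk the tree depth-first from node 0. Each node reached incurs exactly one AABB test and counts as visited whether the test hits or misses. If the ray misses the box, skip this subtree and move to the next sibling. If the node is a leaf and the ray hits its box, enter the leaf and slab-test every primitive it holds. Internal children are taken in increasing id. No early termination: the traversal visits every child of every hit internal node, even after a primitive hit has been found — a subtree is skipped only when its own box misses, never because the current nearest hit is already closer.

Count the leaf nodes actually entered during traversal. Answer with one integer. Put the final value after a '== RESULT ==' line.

Trace the traversal:
N0 x:[16,71/2] y:[-12,27] z:[37/3,26] -> hit [16,26], descend [18, 25]
  N18 x:[16,69/2] y:[-9,27] z:[37/3,19] -> hit [16,19], descend [15, 17]
    N15 x:[25,69/2] y:[-9,26] z:[37/3,19] -> miss, prune
    N17 x:[16,22] y:[-3,27] z:[43/3,55/3] -> hit [16,55/3], descend [2, 12]
      N2 x:[16,22] y:[-3,17] z:[43/3,55/3] -> hit [16,17], descend [5, 6]
        N5 x:[21,22] y:[13,17] z:[43/3,49/3] -> miss, prune
        N6 x:[16,18] y:[-3,17] z:[49/3,55/3] -> hit [49/3,17] leaf, test {P6(miss), P9(miss)}
      N12 x:[16,43/2] y:[13,27] z:[44/3,17] -> hit [16,17], descend [14, 19]
        N14 x:[16,39/2] y:[13,24] z:[46/3,17] -> hit [16,17] leaf, test {P0(miss), P1@t=16}
        N19 x:[19,43/2] y:[24,27] z:[44/3,47/3] -> miss, prune
  N25 x:[21,71/2] y:[-12,27] z:[55/3,26] -> hit [21,26], descend [3, 9]
    N3 x:[23,71/2] y:[-12,11] z:[55/3,76/3] -> miss, prune
    N9 x:[21,71/2] y:[8,27] z:[59/3,26] -> hit [21,26], descend [8, 16]
      N8 x:[21,65/2] y:[8,27] z:[59/3,26] -> hit [21,26], descend [11, 20]
        N11 x:[32,65/2] y:[8,12] z:[73/3,26] -> miss, prune
        N20 x:[21,28] y:[13,27] z:[59/3,26] -> hit [21,26] leaf, test {P4(miss), P17(miss)}
      N16 x:[67/2,71/2] y:[12,23] z:[20,24] -> miss, prune

Visited [0, 18, 15, 17, 2, 5, 6, 12, 14, 19, 25, 3, 9, 8, 11, 20, 16]. Tests: 17 box, 3 leaf. Nearest: P1.

== RESULT ==
3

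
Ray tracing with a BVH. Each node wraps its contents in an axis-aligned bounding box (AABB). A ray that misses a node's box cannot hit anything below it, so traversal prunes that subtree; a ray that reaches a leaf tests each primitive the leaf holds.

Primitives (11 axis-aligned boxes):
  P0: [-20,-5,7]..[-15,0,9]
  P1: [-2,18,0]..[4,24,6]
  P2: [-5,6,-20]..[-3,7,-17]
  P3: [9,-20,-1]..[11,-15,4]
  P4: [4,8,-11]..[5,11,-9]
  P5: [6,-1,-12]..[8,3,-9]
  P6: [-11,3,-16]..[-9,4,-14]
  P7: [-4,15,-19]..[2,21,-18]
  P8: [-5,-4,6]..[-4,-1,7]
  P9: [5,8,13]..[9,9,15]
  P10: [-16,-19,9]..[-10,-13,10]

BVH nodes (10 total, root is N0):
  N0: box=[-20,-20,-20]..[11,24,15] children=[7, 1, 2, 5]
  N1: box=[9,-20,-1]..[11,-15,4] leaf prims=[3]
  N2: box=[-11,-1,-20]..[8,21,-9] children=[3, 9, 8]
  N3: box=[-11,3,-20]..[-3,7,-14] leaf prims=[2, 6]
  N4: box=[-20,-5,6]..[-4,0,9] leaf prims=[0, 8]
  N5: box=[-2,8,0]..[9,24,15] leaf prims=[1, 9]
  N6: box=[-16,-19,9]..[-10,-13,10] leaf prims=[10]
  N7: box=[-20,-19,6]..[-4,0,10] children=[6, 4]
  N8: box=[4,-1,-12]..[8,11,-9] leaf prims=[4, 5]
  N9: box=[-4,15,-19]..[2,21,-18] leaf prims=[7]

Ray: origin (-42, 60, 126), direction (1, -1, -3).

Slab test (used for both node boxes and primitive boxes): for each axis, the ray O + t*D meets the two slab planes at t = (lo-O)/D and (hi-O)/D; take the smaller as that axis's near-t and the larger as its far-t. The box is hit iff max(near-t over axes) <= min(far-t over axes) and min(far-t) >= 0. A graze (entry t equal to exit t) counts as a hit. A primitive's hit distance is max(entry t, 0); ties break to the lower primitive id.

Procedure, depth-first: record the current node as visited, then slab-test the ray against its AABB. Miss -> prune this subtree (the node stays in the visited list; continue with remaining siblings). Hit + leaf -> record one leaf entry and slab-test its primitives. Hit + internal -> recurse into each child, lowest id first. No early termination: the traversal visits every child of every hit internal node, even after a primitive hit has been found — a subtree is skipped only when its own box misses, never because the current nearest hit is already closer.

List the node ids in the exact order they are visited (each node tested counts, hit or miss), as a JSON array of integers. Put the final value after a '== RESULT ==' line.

Trace the traversal:
N0 x:[22,53] y:[36,80] z:[37,146/3] -> hit [37,146/3], descend [1, 2, 5, 7]
  N1 x:[51,53] y:[75,80] z:[122/3,127/3] -> miss, prune
  N2 x:[31,50] y:[39,61] z:[45,146/3] -> hit [45,146/3], descend [3, 8, 9]
    N3 x:[31,39] y:[53,57] z:[140/3,146/3] -> miss, prune
    N8 x:[46,50] y:[49,61] z:[45,46] -> miss, prune
    N9 x:[38,44] y:[39,45] z:[48,145/3] -> miss, prune
  N5 x:[40,51] y:[36,52] z:[37,42] -> hit [40,42] leaf, test {P1@t=40, P9(miss)}
  N7 x:[22,38] y:[60,79] z:[116/3,40] -> miss, prune

order=[0, 1, 2, 3, 8, 9, 5, 7]  |boxes|=8  |leaves|=1  hit=P1

== RESULT ==
[0, 1, 2, 3, 8, 9, 5, 7]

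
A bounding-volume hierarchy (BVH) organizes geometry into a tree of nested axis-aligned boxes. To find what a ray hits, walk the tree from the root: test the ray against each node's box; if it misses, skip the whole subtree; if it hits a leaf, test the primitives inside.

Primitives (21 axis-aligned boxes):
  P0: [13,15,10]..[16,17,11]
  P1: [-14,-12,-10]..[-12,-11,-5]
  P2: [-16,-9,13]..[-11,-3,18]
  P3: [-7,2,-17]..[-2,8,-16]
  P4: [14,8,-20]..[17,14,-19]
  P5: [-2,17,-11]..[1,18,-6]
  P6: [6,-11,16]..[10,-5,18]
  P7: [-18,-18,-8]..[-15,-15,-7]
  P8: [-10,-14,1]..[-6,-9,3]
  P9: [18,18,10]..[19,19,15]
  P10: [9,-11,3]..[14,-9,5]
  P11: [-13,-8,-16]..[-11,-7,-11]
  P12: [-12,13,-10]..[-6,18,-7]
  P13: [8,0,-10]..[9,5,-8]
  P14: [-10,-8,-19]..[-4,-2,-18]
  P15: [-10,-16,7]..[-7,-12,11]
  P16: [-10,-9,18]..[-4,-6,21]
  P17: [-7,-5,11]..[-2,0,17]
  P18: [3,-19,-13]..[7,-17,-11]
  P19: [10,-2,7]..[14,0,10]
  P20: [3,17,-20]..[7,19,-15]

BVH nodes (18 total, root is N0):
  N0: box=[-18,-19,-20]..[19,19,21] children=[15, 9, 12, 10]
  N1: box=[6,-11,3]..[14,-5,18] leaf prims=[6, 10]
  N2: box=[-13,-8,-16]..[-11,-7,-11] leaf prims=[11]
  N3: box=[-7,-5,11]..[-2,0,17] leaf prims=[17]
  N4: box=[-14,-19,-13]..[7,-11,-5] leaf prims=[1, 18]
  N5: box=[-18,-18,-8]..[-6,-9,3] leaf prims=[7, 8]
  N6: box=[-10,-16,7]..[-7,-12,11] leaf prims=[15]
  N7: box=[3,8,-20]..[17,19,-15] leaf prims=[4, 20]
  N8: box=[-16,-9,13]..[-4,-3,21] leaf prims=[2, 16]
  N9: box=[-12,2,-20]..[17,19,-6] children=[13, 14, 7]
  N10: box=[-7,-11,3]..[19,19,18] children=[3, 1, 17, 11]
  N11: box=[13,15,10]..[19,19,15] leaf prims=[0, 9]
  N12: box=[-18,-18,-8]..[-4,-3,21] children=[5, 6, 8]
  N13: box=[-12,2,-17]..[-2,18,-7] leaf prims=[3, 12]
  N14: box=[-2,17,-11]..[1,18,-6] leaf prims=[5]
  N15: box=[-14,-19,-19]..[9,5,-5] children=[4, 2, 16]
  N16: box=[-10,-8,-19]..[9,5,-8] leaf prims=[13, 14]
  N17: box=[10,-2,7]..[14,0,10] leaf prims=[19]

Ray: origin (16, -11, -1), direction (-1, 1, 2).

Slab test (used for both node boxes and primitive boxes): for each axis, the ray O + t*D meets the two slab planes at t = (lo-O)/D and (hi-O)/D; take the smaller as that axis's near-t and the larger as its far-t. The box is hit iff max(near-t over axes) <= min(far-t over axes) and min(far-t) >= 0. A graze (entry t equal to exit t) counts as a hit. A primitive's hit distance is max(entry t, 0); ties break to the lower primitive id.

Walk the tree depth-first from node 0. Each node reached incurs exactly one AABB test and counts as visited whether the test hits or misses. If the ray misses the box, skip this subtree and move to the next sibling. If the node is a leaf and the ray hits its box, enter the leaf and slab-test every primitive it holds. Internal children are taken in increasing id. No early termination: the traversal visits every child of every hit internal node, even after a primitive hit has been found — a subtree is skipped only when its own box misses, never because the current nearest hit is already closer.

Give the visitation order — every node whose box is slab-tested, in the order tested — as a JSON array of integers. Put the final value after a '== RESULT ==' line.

Trace the traversal:
N0 x:[-3,34] y:[-8,30] z:[-19/2,11] -> hit [-3,11], descend [9, 10, 12, 15]
  N9 x:[-1,28] y:[13,30] z:[-19/2,-5/2] -> miss, prune
  N10 x:[-3,23] y:[0,30] z:[2,19/2] -> hit [2,19/2], descend [1, 3, 11, 17]
    N1 x:[2,10] y:[0,6] z:[2,19/2] -> hit [2,6] leaf, test {P6(miss), P10@t=2}
    N3 x:[18,23] y:[6,11] z:[6,9] -> miss, prune
    N11 x:[-3,3] y:[26,30] z:[11/2,8] -> miss, prune
    N17 x:[2,6] y:[9,11] z:[4,11/2] -> miss, prune
  N12 x:[20,34] y:[-7,8] z:[-7/2,11] -> miss, prune
  N15 x:[7,30] y:[-8,16] z:[-9,-2] -> miss, prune

order=[0, 9, 10, 1, 3, 11, 17, 12, 15]  |boxes|=9  |leaves|=1  hit=P10

== RESULT ==
[0, 9, 10, 1, 3, 11, 17, 12, 15]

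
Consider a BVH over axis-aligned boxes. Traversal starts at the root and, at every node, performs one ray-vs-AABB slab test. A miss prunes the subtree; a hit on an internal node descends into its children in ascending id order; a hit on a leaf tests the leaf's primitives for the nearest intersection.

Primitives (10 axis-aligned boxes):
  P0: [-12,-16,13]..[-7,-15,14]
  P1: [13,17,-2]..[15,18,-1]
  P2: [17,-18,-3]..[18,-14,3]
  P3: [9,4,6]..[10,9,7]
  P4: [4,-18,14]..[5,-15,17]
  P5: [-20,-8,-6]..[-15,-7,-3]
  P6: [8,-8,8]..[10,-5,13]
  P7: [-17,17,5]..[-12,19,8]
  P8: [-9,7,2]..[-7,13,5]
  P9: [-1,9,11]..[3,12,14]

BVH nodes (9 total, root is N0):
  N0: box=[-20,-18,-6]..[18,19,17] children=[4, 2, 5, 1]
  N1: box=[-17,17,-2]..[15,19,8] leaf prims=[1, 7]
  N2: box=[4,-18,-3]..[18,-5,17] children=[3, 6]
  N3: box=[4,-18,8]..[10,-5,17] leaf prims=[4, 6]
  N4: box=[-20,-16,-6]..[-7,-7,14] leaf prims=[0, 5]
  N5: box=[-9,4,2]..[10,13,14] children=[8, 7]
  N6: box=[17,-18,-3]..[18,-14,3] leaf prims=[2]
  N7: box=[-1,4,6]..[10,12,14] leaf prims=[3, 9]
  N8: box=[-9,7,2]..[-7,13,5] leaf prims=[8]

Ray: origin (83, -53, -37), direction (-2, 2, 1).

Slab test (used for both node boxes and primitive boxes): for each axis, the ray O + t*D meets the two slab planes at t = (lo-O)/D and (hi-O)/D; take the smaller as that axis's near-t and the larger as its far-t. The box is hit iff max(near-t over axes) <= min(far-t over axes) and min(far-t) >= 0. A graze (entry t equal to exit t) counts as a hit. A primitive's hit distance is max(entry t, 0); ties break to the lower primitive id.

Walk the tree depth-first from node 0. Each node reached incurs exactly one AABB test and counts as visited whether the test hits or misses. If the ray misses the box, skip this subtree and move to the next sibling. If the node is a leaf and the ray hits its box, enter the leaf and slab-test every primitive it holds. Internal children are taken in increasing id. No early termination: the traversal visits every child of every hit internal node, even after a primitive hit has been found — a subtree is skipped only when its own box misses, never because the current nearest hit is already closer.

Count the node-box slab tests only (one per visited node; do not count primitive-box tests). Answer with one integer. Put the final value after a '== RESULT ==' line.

Trace the traversal:
N0 x:[65/2,103/2] y:[35/2,36] z:[31,54] -> hit [65/2,36], descend [1, 2, 4, 5]
  N1 x:[34,50] y:[35,36] z:[35,45] -> hit [35,36] leaf, test {P1@t=35, P7(miss)}
  N2 x:[65/2,79/2] y:[35/2,24] z:[34,54] -> miss, prune
  N4 x:[45,103/2] y:[37/2,23] z:[31,51] -> miss, prune
  N5 x:[73/2,46] y:[57/2,33] z:[39,51] -> miss, prune

Visited [0, 1, 2, 4, 5]. Tests: 5 box, 1 leaf. Nearest: P1.

== RESULT ==
5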